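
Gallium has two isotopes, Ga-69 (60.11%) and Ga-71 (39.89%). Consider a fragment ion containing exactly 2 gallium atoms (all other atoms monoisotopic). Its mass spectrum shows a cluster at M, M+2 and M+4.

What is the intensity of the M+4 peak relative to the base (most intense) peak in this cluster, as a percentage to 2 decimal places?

(0.6011 + 0.3989)^2 gives M 0.3613, M+2 0.4796, M+4 0.1591; the largest is M+2.
P(M+2) = C(2,1) × 0.6011^1 × 0.3989^1 = 2 × 0.6011 × 0.3989 = 0.479558 (base)
P(M+4) = C(2,2) × 0.6011^0 × 0.3989^2 = 1 × 1.0000 × 0.15912121 = 0.159121
Relative intensity = 0.159121 / 0.479558 × 100 = 33.18

33.18%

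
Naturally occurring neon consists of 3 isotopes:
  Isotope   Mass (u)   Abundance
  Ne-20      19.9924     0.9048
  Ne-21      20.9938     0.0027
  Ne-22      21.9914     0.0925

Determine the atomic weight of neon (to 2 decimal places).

Weight each isotope mass by its fractional abundance: 0.9048 × 19.9924 + 0.0027 × 20.9938 + 0.0925 × 21.9914
= 18.08912 + 0.05668 + 2.03420 = 20.18000 u

20.18 u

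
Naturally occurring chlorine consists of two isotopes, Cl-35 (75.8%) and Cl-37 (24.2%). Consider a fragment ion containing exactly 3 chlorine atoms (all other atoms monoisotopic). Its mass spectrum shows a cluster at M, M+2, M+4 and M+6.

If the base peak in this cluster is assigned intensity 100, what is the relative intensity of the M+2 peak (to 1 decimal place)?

(0.758 + 0.242)^3 gives M 0.4355, M+2 0.4171, M+4 0.1332, M+6 0.0142; the largest is M.
P(M) = C(3,0) × 0.758^3 × 0.242^0 = 1 × 0.43551951 × 1.0000 = 0.435520 (base)
P(M+2) = C(3,1) × 0.758^2 × 0.242^1 = 3 × 0.574564 × 0.2420 = 0.417133
Relative intensity = 0.417133 / 0.435520 × 100 = 95.8

95.8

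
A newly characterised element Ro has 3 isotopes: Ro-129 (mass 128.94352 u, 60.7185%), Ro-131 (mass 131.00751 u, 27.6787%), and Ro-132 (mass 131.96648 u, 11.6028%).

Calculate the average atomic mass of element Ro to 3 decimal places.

Weight each isotope mass by its fractional abundance: 0.607185 × 128.94352 + 0.276787 × 131.00751 + 0.116028 × 131.96648
= 78.292571 + 36.261176 + 15.311807 = 129.865554 u

129.866 u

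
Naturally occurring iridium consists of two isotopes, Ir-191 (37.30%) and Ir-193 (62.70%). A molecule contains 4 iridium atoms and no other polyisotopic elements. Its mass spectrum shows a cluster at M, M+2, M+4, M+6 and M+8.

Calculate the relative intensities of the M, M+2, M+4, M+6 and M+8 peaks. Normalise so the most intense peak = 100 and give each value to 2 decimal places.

Expanding (0.3730 + 0.6270)^4:
P(M) = 0.3730^4 = 0.019357
P(M+2) = 4 × 0.3730^3 × 0.6270^1 = 0.130153
P(M+4) = 6 × 0.3730^2 × 0.6270^2 = 0.328174
P(M+6) = 4 × 0.3730^1 × 0.6270^3 = 0.367766
P(M+8) = 0.6270^4 = 0.154550
The M+6 peak is largest (0.367766); scaling to 100 gives 5.26 : 35.39 : 89.23 : 100.00 : 42.02.

5.26 : 35.39 : 89.23 : 100.00 : 42.02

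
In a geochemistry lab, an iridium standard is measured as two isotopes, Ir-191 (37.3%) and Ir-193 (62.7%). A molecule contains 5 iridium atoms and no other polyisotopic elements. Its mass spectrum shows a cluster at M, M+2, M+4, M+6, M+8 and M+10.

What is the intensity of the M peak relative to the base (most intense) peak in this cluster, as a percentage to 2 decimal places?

2.11%

Binomial terms of (0.373 + 0.627)^5: M 0.0072, M+2 0.0607, M+4 0.2040, M+6 0.3429, M+8 0.2882, M+10 0.0969 → M+6 is the base peak.
P(M+6) = C(5,3) × 0.373^2 × 0.627^3 = 10 × 0.139129 × 0.24649188 = 0.342942 (base)
P(M) = C(5,0) × 0.373^5 × 0.627^0 = 1 × 0.00722012 × 1.0000 = 0.007220
Relative intensity = 0.007220 / 0.342942 × 100 = 2.11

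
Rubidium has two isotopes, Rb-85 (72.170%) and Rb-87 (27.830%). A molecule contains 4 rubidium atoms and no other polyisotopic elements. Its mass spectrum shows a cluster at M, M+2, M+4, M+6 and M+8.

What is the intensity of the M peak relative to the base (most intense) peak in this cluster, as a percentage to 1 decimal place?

64.8%

Term probabilities: M 0.2713, M+2 0.4184, M+4 0.2420, M+6 0.0622, M+8 0.0060. Base peak = M+2.
P(M+2) = C(4,1) × 0.72170^3 × 0.27830^1 = 4 × 0.37589809 × 0.2783 = 0.418450 (base)
P(M) = C(4,0) × 0.72170^4 × 0.27830^0 = 1 × 0.27128565 × 1.0000 = 0.271286
Relative intensity = 0.271286 / 0.418450 × 100 = 64.8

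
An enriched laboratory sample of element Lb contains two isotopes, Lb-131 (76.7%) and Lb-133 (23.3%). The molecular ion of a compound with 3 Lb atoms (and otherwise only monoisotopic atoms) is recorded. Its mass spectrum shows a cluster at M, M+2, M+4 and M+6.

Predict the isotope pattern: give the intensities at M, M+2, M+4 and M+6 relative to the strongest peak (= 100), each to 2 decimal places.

100.00 : 91.13 : 27.68 : 2.80

Expanding (0.767 + 0.233)^3:
P(M) = 0.767^3 = 0.451218
P(M+2) = 3 × 0.767^2 × 0.233^1 = 0.411214
P(M+4) = 3 × 0.767^1 × 0.233^2 = 0.124919
P(M+6) = 0.233^3 = 0.012649
The M peak is largest (0.451218); scaling to 100 gives 100.00 : 91.13 : 27.68 : 2.80.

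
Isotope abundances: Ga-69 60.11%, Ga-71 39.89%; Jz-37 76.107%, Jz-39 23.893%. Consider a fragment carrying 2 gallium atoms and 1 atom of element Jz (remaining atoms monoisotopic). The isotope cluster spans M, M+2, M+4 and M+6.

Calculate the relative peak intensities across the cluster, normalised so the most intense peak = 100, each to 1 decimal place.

60.9 : 100.0 : 52.2 : 8.4

Gallium pattern (n=2): 0.36132121 : 0.47955758 : 0.15912121
Element Jz pattern (n=1): 0.76107 : 0.23893
Convolve the two distributions (both contribute in 2-u steps):
  M: 0.36132121×0.76107 = 0.274991
  M+2: 0.36132121×0.23893 + 0.47955758×0.76107 = 0.451307
  M+4: 0.47955758×0.23893 + 0.15912121×0.76107 = 0.235683
  M+6: 0.15912121×0.23893 = 0.038019
Scale to base peak (0.451307) = 100: 60.9 : 100.0 : 52.2 : 8.4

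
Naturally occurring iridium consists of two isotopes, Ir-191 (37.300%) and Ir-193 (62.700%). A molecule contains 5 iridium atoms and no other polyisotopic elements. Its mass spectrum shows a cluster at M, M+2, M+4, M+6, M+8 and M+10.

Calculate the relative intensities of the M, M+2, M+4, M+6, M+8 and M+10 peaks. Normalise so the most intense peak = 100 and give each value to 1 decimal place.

2.1 : 17.7 : 59.5 : 100.0 : 84.0 : 28.3

The 5 Ir atoms are independent, so intensities follow the terms of (0.37300 + 0.62700)^5.
P(M) = 0.37300^5 = 0.007220
P(M+2) = 5 × 0.37300^4 × 0.62700^1 = 0.060684
P(M+4) = 10 × 0.37300^3 × 0.62700^2 = 0.204015
P(M+6) = 10 × 0.37300^2 × 0.62700^3 = 0.342942
P(M+8) = 5 × 0.37300^1 × 0.62700^4 = 0.288237
P(M+10) = 0.62700^5 = 0.096903
The M+6 peak is largest (0.342942); scaling to 100 gives 2.1 : 17.7 : 59.5 : 100.0 : 84.0 : 28.3.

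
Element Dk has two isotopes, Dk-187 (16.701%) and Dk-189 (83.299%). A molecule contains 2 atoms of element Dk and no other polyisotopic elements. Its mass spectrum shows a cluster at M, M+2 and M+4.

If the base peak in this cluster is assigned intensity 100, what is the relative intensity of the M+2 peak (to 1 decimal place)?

Binomial terms of (0.16701 + 0.83299)^2: M 0.0279, M+2 0.2782, M+4 0.6939 → M+4 is the base peak.
P(M+4) = C(2,2) × 0.16701^0 × 0.83299^2 = 1 × 1.0000 × 0.69387234 = 0.693872 (base)
P(M+2) = C(2,1) × 0.16701^1 × 0.83299^1 = 2 × 0.16701 × 0.83299 = 0.278235
Relative intensity = 0.278235 / 0.693872 × 100 = 40.1

40.1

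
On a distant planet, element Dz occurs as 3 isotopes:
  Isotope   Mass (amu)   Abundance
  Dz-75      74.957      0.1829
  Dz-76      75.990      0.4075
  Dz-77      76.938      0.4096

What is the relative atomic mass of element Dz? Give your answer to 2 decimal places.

Weight each isotope mass by its fractional abundance: 0.1829 × 74.957 + 0.4075 × 75.990 + 0.4096 × 76.938
= 13.7096 + 30.9659 + 31.5138 = 76.1893 amu

76.19 amu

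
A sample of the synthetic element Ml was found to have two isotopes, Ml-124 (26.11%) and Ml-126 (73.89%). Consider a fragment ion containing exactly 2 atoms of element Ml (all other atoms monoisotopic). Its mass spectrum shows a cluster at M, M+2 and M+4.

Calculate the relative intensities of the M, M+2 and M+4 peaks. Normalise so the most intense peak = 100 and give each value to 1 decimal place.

12.5 : 70.7 : 100.0

Each Ml atom is independently Ml-124 (p = 0.2611) or Ml-126 (q = 0.7389); the cluster is the binomial expansion (p + q)^2.
P(M) = 0.2611^2 = 0.068173
P(M+2) = 2 × 0.2611^1 × 0.7389^1 = 0.385854
P(M+4) = 0.7389^2 = 0.545973
The M+4 peak is largest (0.545973); scaling to 100 gives 12.5 : 70.7 : 100.0.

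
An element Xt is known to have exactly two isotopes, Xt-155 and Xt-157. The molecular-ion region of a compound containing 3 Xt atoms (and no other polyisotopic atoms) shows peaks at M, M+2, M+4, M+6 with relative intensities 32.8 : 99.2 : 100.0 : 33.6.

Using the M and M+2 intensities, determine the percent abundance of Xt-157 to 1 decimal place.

50.2%

Let p = fractional abundance of Xt-155. I(M+2)/I(M) = [C(3,1)·p^2·(1−p)] / p^3 = 3·(1−p)/p = 99.2/32.8 = 3.0244
(1−p)/p = 3.0244/3 = 1.0081  ⇒  p = 1/(1 + 1.0081) = 0.4980
Xt-155: 49.8%, Xt-157: 50.2%.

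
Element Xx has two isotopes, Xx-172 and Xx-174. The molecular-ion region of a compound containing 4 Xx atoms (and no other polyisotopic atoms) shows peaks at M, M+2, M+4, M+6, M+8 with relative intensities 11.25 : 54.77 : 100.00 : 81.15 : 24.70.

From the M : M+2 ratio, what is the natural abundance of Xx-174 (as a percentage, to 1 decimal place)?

54.9%

Write p for the Xx-172 fraction. I(M+2)/I(M) = [C(4,1)·p^3·(1−p)] / p^4 = 4·(1−p)/p = 54.77/11.25 = 4.8684
(1−p)/p = 4.8684/4 = 1.2171  ⇒  p = 1/(1 + 1.2171) = 0.4510
Xx-172: 45.1%, Xx-174: 54.9%.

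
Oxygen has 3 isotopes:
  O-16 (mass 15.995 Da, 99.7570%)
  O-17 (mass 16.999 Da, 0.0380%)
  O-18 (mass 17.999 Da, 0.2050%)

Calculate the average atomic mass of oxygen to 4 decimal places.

15.9995 Da

Ar = Σ fᵢ·mᵢ = 0.997570 × 15.995 + 0.000380 × 16.999 + 0.002050 × 17.999
= 15.95613 + 0.00646 + 0.03690 = 15.99949 Da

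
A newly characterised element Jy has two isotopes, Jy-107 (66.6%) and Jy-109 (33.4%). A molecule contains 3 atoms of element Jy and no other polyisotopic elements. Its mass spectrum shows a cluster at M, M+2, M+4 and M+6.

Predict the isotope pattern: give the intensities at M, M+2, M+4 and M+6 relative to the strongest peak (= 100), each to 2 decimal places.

66.47 : 100.00 : 50.15 : 8.38

Each Jy atom is independently Jy-107 (p = 0.666) or Jy-109 (q = 0.334); the cluster is the binomial expansion (p + q)^3.
P(M) = 0.666^3 = 0.295408
P(M+2) = 3 × 0.666^2 × 0.334^1 = 0.444443
P(M+4) = 3 × 0.666^1 × 0.334^2 = 0.222889
P(M+6) = 0.334^3 = 0.037260
The M+2 peak is largest (0.444443); scaling to 100 gives 66.47 : 100.00 : 50.15 : 8.38.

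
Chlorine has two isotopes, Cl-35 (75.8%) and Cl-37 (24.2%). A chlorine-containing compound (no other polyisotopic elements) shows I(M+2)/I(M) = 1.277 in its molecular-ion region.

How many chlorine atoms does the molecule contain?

The M+2/M ratio from n Cl atoms is n · q/p = n · 0.242/0.758.
n = 1.277 × 0.758/0.242 = 4.00 ≈ 4

4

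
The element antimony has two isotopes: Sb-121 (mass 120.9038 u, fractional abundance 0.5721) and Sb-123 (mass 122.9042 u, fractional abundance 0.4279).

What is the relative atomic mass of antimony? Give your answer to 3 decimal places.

121.760 u

Weight each isotope mass by its fractional abundance: 0.5721 × 120.9038 + 0.4279 × 122.9042
= 69.16906 + 52.59071 = 121.75977 u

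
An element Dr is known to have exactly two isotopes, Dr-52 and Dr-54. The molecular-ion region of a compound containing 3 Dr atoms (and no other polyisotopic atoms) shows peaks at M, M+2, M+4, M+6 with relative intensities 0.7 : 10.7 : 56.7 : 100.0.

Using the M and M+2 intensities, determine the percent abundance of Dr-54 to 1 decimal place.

83.6%

Let p = fractional abundance of Dr-52. I(M+2)/I(M) = [C(3,1)·p^2·(1−p)] / p^3 = 3·(1−p)/p = 10.7/0.7 = 15.2857
(1−p)/p = 15.2857/3 = 5.0952  ⇒  p = 1/(1 + 5.0952) = 0.1641
Dr-52: 16.4%, Dr-54: 83.6%.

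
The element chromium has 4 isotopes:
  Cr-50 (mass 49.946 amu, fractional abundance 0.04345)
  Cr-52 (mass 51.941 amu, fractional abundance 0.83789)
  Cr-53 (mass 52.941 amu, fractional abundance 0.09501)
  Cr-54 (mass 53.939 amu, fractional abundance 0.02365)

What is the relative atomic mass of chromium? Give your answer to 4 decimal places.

Weight each isotope mass by its fractional abundance: 0.04345 × 49.946 + 0.83789 × 51.941 + 0.09501 × 52.941 + 0.02365 × 53.939
= 2.17015 + 43.52084 + 5.02992 + 1.27566 = 51.99657 amu

51.9966 amu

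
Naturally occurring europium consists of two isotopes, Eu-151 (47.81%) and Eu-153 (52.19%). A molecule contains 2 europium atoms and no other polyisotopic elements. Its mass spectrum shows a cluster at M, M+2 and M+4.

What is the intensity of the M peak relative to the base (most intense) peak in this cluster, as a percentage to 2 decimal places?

45.80%

Binomial terms of (0.4781 + 0.5219)^2: M 0.2286, M+2 0.4990, M+4 0.2724 → M+2 is the base peak.
P(M+2) = C(2,1) × 0.4781^1 × 0.5219^1 = 2 × 0.4781 × 0.5219 = 0.499041 (base)
P(M) = C(2,0) × 0.4781^2 × 0.5219^0 = 1 × 0.22857961 × 1.0000 = 0.228580
Relative intensity = 0.228580 / 0.499041 × 100 = 45.80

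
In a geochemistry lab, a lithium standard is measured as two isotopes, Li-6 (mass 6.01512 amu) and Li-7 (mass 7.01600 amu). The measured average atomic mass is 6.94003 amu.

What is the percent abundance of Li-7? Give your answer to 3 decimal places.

92.410%

Let x be the fractional abundance of Li-6; then Li-7 has abundance 1 − x.
6.01512·x + 7.01600·(1 − x) = 6.94003
(6.01512 − 7.01600)·x = 6.94003 − 7.01600
x = -0.07597 / -1.00088 = 0.07590 → 7.590% Li-6, 92.410% Li-7.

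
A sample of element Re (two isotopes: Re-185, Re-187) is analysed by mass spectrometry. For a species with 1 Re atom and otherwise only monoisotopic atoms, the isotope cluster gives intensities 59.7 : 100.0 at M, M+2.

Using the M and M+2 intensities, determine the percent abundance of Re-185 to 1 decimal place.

Write p for the Re-185 fraction. I(M+2)/I(M) = [C(1,1)·p^0·(1−p)] / p^1 = 1·(1−p)/p = 100.0/59.7 = 1.6750
(1−p)/p = 1.6750/1 = 1.6750  ⇒  p = 1/(1 + 1.6750) = 0.3738
Re-185: 37.4%, Re-187: 62.6%.

37.4%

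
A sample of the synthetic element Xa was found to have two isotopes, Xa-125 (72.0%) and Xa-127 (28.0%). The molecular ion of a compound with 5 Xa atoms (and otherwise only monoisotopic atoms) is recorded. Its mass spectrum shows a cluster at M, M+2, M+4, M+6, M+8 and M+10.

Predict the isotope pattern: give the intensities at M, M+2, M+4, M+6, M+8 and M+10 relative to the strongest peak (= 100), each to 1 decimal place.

51.4 : 100.0 : 77.8 : 30.2 : 5.9 : 0.5

The 5 Xa atoms are independent, so intensities follow the terms of (0.720 + 0.280)^5.
P(M) = 0.720^5 = 0.193492
P(M+2) = 5 × 0.720^4 × 0.280^1 = 0.376234
P(M+4) = 10 × 0.720^3 × 0.280^2 = 0.292626
P(M+6) = 10 × 0.720^2 × 0.280^3 = 0.113799
P(M+8) = 5 × 0.720^1 × 0.280^4 = 0.022128
P(M+10) = 0.280^5 = 0.001721
The M+2 peak is largest (0.376234); scaling to 100 gives 51.4 : 100.0 : 77.8 : 30.2 : 5.9 : 0.5.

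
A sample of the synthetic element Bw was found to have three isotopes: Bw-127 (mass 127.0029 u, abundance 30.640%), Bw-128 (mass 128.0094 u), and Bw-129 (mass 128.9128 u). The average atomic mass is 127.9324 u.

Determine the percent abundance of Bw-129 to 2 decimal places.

25.61%

The remaining 69.360% is split between Bw-128 (fraction x) and Bw-129 (fraction 0.69360 − x).
Substituting: 128.0094x + 128.9128(0.69360 − x) = 89.01871144
(128.0094 − 128.9128)x = -0.39520664  ⇒  x = 0.43747, y = 0.25613
Bw-128: 43.75%, Bw-129: 25.61%.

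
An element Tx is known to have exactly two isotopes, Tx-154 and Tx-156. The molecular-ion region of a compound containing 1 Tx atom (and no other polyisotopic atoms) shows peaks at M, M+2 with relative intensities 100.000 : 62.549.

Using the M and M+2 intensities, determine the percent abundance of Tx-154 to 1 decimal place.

Write p for the Tx-154 fraction. I(M+2)/I(M) = [C(1,1)·p^0·(1−p)] / p^1 = 1·(1−p)/p = 62.549/100.000 = 0.6255
(1−p)/p = 0.6255/1 = 0.6255  ⇒  p = 1/(1 + 0.6255) = 0.6152
Tx-154: 61.5%, Tx-156: 38.5%.

61.5%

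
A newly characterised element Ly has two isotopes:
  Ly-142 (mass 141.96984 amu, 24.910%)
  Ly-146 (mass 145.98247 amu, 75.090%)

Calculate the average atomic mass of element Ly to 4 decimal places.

144.9829 amu

Average mass = Σ (abundance × isotope mass) = 0.24910 × 141.96984 + 0.75090 × 145.98247
= 35.364687 + 109.618237 = 144.982924 amu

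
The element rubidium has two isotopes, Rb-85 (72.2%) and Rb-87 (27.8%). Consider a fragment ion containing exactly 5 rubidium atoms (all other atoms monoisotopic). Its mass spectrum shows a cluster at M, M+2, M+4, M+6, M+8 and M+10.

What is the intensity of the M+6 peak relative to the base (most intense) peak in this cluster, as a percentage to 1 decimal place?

29.7%

Binomial terms of (0.722 + 0.278)^5: M 0.1962, M+2 0.3777, M+4 0.2909, M+6 0.1120, M+8 0.0216, M+10 0.0017 → M+2 is the base peak.
P(M+2) = C(5,1) × 0.722^4 × 0.278^1 = 5 × 0.27173701 × 0.2780 = 0.377714 (base)
P(M+6) = C(5,3) × 0.722^2 × 0.278^3 = 10 × 0.521284 × 0.02148495 = 0.111998
Relative intensity = 0.111998 / 0.377714 × 100 = 29.7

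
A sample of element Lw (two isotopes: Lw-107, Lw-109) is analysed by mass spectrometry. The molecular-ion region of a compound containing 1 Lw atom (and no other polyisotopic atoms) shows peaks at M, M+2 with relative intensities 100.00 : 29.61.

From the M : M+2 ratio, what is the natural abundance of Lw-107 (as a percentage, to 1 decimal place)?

77.2%

Write p for the Lw-107 fraction. I(M+2)/I(M) = [C(1,1)·p^0·(1−p)] / p^1 = 1·(1−p)/p = 29.61/100.00 = 0.2961
(1−p)/p = 0.2961/1 = 0.2961  ⇒  p = 1/(1 + 0.2961) = 0.7715
Lw-107: 77.2%, Lw-109: 22.8%.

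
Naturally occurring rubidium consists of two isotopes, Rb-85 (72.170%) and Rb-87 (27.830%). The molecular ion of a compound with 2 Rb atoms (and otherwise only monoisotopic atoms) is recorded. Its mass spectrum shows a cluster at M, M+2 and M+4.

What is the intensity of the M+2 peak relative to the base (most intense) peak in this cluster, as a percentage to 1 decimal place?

(0.72170 + 0.27830)^2 gives M 0.5209, M+2 0.4017, M+4 0.0775; the largest is M.
P(M) = C(2,0) × 0.72170^2 × 0.27830^0 = 1 × 0.52085089 × 1.0000 = 0.520851 (base)
P(M+2) = C(2,1) × 0.72170^1 × 0.27830^1 = 2 × 0.7217 × 0.2783 = 0.401698
Relative intensity = 0.401698 / 0.520851 × 100 = 77.1

77.1%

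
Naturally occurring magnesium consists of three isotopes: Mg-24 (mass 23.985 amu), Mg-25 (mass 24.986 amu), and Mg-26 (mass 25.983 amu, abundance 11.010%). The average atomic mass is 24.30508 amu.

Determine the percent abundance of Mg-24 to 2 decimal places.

Let x and y be the fractions of Mg-24 and Mg-25. Then x + y = 1 − 0.11010 = 0.88990 and 23.985x + 24.986y = 24.30508 − 0.11010×25.983 = 21.4443517.
Substituting: 23.985x + 24.986(0.88990 − x) = 21.4443517
(23.985 − 24.986)x = -0.7906897  ⇒  x = 0.78990, y = 0.10000
Mg-24: 78.99%, Mg-25: 10.00%.

78.99%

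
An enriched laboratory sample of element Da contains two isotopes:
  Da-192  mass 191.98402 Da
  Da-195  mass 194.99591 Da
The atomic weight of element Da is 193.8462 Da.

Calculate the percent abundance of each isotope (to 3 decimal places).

Da-192: 38.172%, Da-195: 61.828%

With x = fraction of Da-192 (so Da-195 is 1 − x):
191.98402·x + 194.99591·(1 − x) = 193.8462
(191.98402 − 194.99591)·x = 193.8462 − 194.99591
x = -1.14971 / -3.01189 = 0.38172 → 38.172% Da-192, 61.828% Da-195.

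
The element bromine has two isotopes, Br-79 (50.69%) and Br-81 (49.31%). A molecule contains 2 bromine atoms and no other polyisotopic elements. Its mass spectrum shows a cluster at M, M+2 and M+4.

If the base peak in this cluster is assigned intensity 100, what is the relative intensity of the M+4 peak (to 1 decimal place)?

48.6

Term probabilities: M 0.2569, M+2 0.4999, M+4 0.2431. Base peak = M+2.
P(M+2) = C(2,1) × 0.5069^1 × 0.4931^1 = 2 × 0.5069 × 0.4931 = 0.499905 (base)
P(M+4) = C(2,2) × 0.5069^0 × 0.4931^2 = 1 × 1.0000 × 0.24314761 = 0.243148
Relative intensity = 0.243148 / 0.499905 × 100 = 48.6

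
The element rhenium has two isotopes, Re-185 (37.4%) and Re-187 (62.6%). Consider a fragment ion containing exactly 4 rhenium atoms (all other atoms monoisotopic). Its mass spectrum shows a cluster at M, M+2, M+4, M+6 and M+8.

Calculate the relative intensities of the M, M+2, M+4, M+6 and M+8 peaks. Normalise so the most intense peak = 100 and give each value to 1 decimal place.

5.3 : 35.7 : 89.6 : 100.0 : 41.8

Each Re atom is independently Re-185 (p = 0.374) or Re-187 (q = 0.626); the cluster is the binomial expansion (p + q)^4.
P(M) = 0.374^4 = 0.019565
P(M+2) = 4 × 0.374^3 × 0.626^1 = 0.130993
P(M+4) = 6 × 0.374^2 × 0.626^2 = 0.328884
P(M+6) = 4 × 0.374^1 × 0.626^3 = 0.366990
P(M+8) = 0.626^4 = 0.153567
The M+6 peak is largest (0.366990); scaling to 100 gives 5.3 : 35.7 : 89.6 : 100.0 : 41.8.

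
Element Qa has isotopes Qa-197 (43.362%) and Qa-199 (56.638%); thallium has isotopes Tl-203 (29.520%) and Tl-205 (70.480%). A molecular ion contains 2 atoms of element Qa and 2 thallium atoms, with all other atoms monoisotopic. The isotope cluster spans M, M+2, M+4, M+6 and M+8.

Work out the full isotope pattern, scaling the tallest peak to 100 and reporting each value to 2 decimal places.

4.34 : 32.07 : 86.30 : 100.00 : 42.21

Element Qa pattern (n=2): 0.1880263 : 0.49118739 : 0.3207863
Thallium pattern (n=2): 0.08714304 : 0.41611392 : 0.49674304
Convolve the two distributions (both contribute in 2-u steps):
  M: 0.1880263×0.08714304 = 0.016385
  M+2: 0.1880263×0.41611392 + 0.49118739×0.08714304 = 0.121044
  M+4: 0.1880263×0.49674304 + 0.49118739×0.41611392 + 0.3207863×0.08714304 = 0.325745
  M+6: 0.49118739×0.49674304 + 0.3207863×0.41611392 = 0.377478
  M+8: 0.3207863×0.49674304 = 0.159348
Scale to base peak (0.377478) = 100: 4.34 : 32.07 : 86.30 : 100.00 : 42.21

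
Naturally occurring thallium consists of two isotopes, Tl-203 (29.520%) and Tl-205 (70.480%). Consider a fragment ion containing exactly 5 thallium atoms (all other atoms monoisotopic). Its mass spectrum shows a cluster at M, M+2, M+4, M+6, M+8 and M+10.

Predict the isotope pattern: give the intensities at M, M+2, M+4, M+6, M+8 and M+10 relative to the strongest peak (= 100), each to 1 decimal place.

Each Tl atom is independently Tl-203 (p = 0.29520) or Tl-205 (q = 0.70480); the cluster is the binomial expansion (p + q)^5.
P(M) = 0.29520^5 = 0.002242
P(M+2) = 5 × 0.29520^4 × 0.70480^1 = 0.026761
P(M+4) = 10 × 0.29520^3 × 0.70480^2 = 0.127785
P(M+6) = 10 × 0.29520^2 × 0.70480^3 = 0.305092
P(M+8) = 5 × 0.29520^1 × 0.70480^4 = 0.364208
P(M+10) = 0.70480^5 = 0.173912
The M+8 peak is largest (0.364208); scaling to 100 gives 0.6 : 7.3 : 35.1 : 83.8 : 100.0 : 47.8.

0.6 : 7.3 : 35.1 : 83.8 : 100.0 : 47.8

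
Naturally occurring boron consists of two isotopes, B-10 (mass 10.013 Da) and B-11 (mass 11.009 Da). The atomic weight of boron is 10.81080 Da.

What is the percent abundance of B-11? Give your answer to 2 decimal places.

80.10%

Let x be the fractional abundance of B-10; then B-11 has abundance 1 − x.
10.013·x + 11.009·(1 − x) = 10.81080
(10.013 − 11.009)·x = 10.81080 − 11.009
x = -0.19820 / -0.996 = 0.19900 → 19.90% B-10, 80.10% B-11.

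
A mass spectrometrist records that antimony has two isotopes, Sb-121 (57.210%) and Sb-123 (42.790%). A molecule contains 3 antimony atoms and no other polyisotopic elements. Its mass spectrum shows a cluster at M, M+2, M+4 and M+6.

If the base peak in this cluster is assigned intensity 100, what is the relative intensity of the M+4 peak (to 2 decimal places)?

Binomial terms of (0.57210 + 0.42790)^3: M 0.1872, M+2 0.4202, M+4 0.3143, M+6 0.0783 → M+2 is the base peak.
P(M+2) = C(3,1) × 0.57210^2 × 0.42790^1 = 3 × 0.32729841 × 0.4279 = 0.420153 (base)
P(M+4) = C(3,2) × 0.57210^1 × 0.42790^2 = 3 × 0.5721 × 0.18309841 = 0.314252
Relative intensity = 0.314252 / 0.420153 × 100 = 74.79

74.79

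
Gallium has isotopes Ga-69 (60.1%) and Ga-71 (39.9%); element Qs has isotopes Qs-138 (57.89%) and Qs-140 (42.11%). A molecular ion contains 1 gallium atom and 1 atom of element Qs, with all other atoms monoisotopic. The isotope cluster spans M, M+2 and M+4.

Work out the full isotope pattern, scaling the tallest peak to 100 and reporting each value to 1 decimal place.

Gallium pattern (n=1): 0.6010 : 0.3990
Element Qs pattern (n=1): 0.5789 : 0.4211
Convolve the two distributions (both contribute in 2-u steps):
  M: 0.6010×0.5789 = 0.347919
  M+2: 0.6010×0.4211 + 0.3990×0.5789 = 0.484062
  M+4: 0.3990×0.4211 = 0.168019
Scale to base peak (0.484062) = 100: 71.9 : 100.0 : 34.7

71.9 : 100.0 : 34.7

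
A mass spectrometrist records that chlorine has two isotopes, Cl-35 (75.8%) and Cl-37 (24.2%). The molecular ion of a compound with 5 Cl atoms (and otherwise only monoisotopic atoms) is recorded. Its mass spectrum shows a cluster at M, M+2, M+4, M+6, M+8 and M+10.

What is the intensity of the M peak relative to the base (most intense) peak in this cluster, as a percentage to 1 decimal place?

62.6%

(0.758 + 0.242)^5 gives M 0.2502, M+2 0.3994, M+4 0.2551, M+6 0.0814, M+8 0.0130, M+10 0.0008; the largest is M+2.
P(M+2) = C(5,1) × 0.758^4 × 0.242^1 = 5 × 0.33012379 × 0.2420 = 0.399450 (base)
P(M) = C(5,0) × 0.758^5 × 0.242^0 = 1 × 0.25023383 × 1.0000 = 0.250234
Relative intensity = 0.250234 / 0.399450 × 100 = 62.6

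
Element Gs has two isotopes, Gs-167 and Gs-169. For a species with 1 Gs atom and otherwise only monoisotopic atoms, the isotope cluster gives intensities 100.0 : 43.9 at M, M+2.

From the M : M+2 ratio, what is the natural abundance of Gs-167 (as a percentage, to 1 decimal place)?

69.5%

If p is the fraction of Gs that is Gs-167, then I(M+2)/I(M) = [C(1,1)·p^0·(1−p)] / p^1 = 1·(1−p)/p = 43.9/100.0 = 0.4390
(1−p)/p = 0.4390/1 = 0.4390  ⇒  p = 1/(1 + 0.4390) = 0.6949
Gs-167: 69.5%, Gs-169: 30.5%.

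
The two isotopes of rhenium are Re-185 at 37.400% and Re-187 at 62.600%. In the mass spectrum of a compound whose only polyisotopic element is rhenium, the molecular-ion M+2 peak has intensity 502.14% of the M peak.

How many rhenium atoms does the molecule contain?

The M+2/M ratio from n Re atoms is n · q/p = n · 0.62600/0.37400.
n = 5.0214 × 0.37400/0.62600 = 3.00 ≈ 3

3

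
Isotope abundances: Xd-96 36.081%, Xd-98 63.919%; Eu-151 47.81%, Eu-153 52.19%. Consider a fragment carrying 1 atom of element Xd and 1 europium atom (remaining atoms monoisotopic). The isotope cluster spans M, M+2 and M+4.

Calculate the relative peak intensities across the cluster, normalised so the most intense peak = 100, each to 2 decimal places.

Element Xd pattern (n=1): 0.36081 : 0.63919
Europium pattern (n=1): 0.4781 : 0.5219
Convolve the two distributions (both contribute in 2-u steps):
  M: 0.36081×0.4781 = 0.172503
  M+2: 0.36081×0.5219 + 0.63919×0.4781 = 0.493903
  M+4: 0.63919×0.5219 = 0.333593
Scale to base peak (0.493903) = 100: 34.93 : 100.00 : 67.54

34.93 : 100.00 : 67.54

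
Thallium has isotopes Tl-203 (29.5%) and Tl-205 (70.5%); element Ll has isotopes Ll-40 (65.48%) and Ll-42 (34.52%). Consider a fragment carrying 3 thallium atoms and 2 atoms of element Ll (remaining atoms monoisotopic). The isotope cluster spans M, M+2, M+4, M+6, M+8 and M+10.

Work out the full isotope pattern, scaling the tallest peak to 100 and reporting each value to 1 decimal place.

3.0 : 24.4 : 74.1 : 100.0 : 56.8 : 11.3

Thallium pattern (n=3): 0.02567237 : 0.18405787 : 0.43986713 : 0.35040263
Element Ll pattern (n=2): 0.42876304 : 0.45207392 : 0.11916304
Convolve the two distributions (both contribute in 2-u steps):
  M: 0.02567237×0.42876304 = 0.011007
  M+2: 0.02567237×0.45207392 + 0.18405787×0.42876304 = 0.090523
  M+4: 0.02567237×0.11916304 + 0.18405787×0.45207392 + 0.43986713×0.42876304 = 0.274866
  M+6: 0.18405787×0.11916304 + 0.43986713×0.45207392 + 0.35040263×0.42876304 = 0.371025
  M+8: 0.43986713×0.11916304 + 0.35040263×0.45207392 = 0.210824
  M+10: 0.35040263×0.11916304 = 0.041755
Scale to base peak (0.371025) = 100: 3.0 : 24.4 : 74.1 : 100.0 : 56.8 : 11.3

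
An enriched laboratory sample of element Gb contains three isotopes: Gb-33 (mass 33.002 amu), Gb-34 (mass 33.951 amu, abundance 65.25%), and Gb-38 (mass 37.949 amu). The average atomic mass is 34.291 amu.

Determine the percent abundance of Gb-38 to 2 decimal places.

13.54%

The remaining 34.75% is split between Gb-33 (fraction x) and Gb-38 (fraction 0.3475 − x).
Substituting: 33.002x + 37.949(0.3475 − x) = 12.1379725
(33.002 − 37.949)x = -1.049305  ⇒  x = 0.21211, y = 0.13539
Gb-33: 21.21%, Gb-38: 13.54%.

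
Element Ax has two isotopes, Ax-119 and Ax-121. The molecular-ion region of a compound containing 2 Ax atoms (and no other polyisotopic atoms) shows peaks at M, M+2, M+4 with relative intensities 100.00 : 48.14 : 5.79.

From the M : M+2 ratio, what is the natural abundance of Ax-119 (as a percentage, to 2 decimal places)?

Write p for the Ax-119 fraction. I(M+2)/I(M) = [C(2,1)·p^1·(1−p)] / p^2 = 2·(1−p)/p = 48.14/100.00 = 0.4814
(1−p)/p = 0.4814/2 = 0.2407  ⇒  p = 1/(1 + 0.2407) = 0.8060
Ax-119: 80.60%, Ax-121: 19.40%.

80.60%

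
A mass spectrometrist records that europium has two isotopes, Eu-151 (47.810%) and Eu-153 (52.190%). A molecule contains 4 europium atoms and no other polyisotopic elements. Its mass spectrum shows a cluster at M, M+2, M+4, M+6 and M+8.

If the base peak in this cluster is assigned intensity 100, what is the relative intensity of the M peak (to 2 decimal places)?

Binomial terms of (0.47810 + 0.52190)^4: M 0.0522, M+2 0.2281, M+4 0.3736, M+6 0.2719, M+8 0.0742 → M+4 is the base peak.
P(M+4) = C(4,2) × 0.47810^2 × 0.52190^2 = 6 × 0.22857961 × 0.27237961 = 0.373563 (base)
P(M) = C(4,0) × 0.47810^4 × 0.52190^0 = 1 × 0.05224864 × 1.0000 = 0.052249
Relative intensity = 0.052249 / 0.373563 × 100 = 13.99

13.99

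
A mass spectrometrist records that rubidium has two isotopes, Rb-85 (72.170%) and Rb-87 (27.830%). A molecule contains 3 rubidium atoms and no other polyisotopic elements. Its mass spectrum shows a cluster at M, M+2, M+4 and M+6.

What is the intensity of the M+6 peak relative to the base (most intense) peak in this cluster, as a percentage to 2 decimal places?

4.96%

Binomial terms of (0.72170 + 0.27830)^3: M 0.3759, M+2 0.4349, M+4 0.1677, M+6 0.0216 → M+2 is the base peak.
P(M+2) = C(3,1) × 0.72170^2 × 0.27830^1 = 3 × 0.52085089 × 0.2783 = 0.434858 (base)
P(M+6) = C(3,3) × 0.72170^0 × 0.27830^3 = 1 × 1.0000 × 0.02155458 = 0.021555
Relative intensity = 0.021555 / 0.434858 × 100 = 4.96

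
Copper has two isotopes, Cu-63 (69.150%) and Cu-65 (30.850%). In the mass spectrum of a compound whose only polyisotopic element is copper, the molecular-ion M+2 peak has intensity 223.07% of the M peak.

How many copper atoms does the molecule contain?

5

With n Cu atoms, P(M+2)/P(M) = C(n,1)·p^(n−1)q / p^n = n·q/p = n · 0.30850/0.69150.
n = 2.2307 × 0.69150/0.30850 = 5.00 ≈ 5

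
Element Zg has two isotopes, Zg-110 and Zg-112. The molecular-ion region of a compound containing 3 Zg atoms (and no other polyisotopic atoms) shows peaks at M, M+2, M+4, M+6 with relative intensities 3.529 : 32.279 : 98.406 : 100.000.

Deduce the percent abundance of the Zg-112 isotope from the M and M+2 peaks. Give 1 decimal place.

Let p = fractional abundance of Zg-110. I(M+2)/I(M) = [C(3,1)·p^2·(1−p)] / p^3 = 3·(1−p)/p = 32.279/3.529 = 9.1468
(1−p)/p = 9.1468/3 = 3.0489  ⇒  p = 1/(1 + 3.0489) = 0.2470
Zg-110: 24.7%, Zg-112: 75.3%.

75.3%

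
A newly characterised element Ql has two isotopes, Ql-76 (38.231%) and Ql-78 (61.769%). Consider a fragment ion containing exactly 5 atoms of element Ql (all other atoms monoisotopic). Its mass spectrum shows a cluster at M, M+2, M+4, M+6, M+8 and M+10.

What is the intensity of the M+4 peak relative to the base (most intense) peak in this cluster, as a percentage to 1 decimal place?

(0.38231 + 0.61769)^5 gives M 0.0082, M+2 0.0660, M+4 0.2132, M+6 0.3445, M+8 0.2783, M+10 0.0899; the largest is M+6.
P(M+6) = C(5,3) × 0.38231^2 × 0.61769^3 = 10 × 0.14616094 × 0.23567402 = 0.344463 (base)
P(M+4) = C(5,2) × 0.38231^3 × 0.61769^2 = 10 × 0.05587879 × 0.38154094 = 0.213200
Relative intensity = 0.213200 / 0.344463 × 100 = 61.9

61.9%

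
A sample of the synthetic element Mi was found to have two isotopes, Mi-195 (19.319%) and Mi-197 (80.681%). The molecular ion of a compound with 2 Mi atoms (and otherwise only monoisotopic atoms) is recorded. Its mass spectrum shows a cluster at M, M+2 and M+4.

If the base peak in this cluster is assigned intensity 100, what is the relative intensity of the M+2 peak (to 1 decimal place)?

47.9

Term probabilities: M 0.0373, M+2 0.3117, M+4 0.6509. Base peak = M+4.
P(M+4) = C(2,2) × 0.19319^0 × 0.80681^2 = 1 × 1.0000 × 0.65094238 = 0.650942 (base)
P(M+2) = C(2,1) × 0.19319^1 × 0.80681^1 = 2 × 0.19319 × 0.80681 = 0.311735
Relative intensity = 0.311735 / 0.650942 × 100 = 47.9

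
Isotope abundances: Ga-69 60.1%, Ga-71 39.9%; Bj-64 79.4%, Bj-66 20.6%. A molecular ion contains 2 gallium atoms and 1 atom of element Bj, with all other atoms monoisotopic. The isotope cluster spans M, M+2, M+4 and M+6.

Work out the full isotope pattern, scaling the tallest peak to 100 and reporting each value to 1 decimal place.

63.0 : 100.0 : 49.5 : 7.2

Gallium pattern (n=2): 0.361201 : 0.479598 : 0.159201
Element Bj pattern (n=1): 0.7940 : 0.2060
Convolve the two distributions (both contribute in 2-u steps):
  M: 0.361201×0.7940 = 0.286794
  M+2: 0.361201×0.2060 + 0.479598×0.7940 = 0.455208
  M+4: 0.479598×0.2060 + 0.159201×0.7940 = 0.225203
  M+6: 0.159201×0.2060 = 0.032795
Scale to base peak (0.455208) = 100: 63.0 : 100.0 : 49.5 : 7.2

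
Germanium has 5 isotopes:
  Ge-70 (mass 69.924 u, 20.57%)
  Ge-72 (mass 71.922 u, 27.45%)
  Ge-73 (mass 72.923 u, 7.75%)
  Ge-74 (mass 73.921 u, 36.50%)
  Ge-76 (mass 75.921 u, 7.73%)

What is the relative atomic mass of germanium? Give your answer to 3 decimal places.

72.627 u

Average mass = Σ (abundance × isotope mass) = 0.2057 × 69.924 + 0.2745 × 71.922 + 0.0775 × 72.923 + 0.3650 × 73.921 + 0.0773 × 75.921
= 14.3834 + 19.7426 + 5.6515 + 26.9812 + 5.8687 = 72.6274 u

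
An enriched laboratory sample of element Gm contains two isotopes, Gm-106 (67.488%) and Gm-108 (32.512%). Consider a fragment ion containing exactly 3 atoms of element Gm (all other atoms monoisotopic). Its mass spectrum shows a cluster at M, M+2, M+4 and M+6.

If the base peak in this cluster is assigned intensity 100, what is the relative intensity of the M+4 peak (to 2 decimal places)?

48.17

Binomial terms of (0.67488 + 0.32512)^3: M 0.3074, M+2 0.4442, M+4 0.2140, M+6 0.0344 → M+2 is the base peak.
P(M+2) = C(3,1) × 0.67488^2 × 0.32512^1 = 3 × 0.45546301 × 0.32512 = 0.444240 (base)
P(M+4) = C(3,2) × 0.67488^1 × 0.32512^2 = 3 × 0.67488 × 0.10570301 = 0.214011
Relative intensity = 0.214011 / 0.444240 × 100 = 48.17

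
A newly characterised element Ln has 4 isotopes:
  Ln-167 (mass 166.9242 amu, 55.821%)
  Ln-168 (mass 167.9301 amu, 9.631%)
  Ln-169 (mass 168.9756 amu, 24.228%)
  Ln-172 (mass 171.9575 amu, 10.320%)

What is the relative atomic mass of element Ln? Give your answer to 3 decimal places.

The abundance-weighted mean is 0.55821 × 166.9242 + 0.09631 × 167.9301 + 0.24228 × 168.9756 + 0.10320 × 171.9575
= 93.17876 + 16.17335 + 40.93941 + 17.74601 = 168.03753 amu

168.038 amu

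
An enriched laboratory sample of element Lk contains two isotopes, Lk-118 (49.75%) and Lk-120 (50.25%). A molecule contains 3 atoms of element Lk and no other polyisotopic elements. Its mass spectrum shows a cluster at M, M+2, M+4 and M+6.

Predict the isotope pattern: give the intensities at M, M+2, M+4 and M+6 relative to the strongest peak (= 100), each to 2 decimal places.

Expanding (0.4975 + 0.5025)^3:
P(M) = 0.4975^3 = 0.123134
P(M+2) = 3 × 0.4975^2 × 0.5025^1 = 0.373116
P(M+4) = 3 × 0.4975^1 × 0.5025^2 = 0.376866
P(M+6) = 0.5025^3 = 0.126884
The M+4 peak is largest (0.376866); scaling to 100 gives 32.67 : 99.00 : 100.00 : 33.67.

32.67 : 99.00 : 100.00 : 33.67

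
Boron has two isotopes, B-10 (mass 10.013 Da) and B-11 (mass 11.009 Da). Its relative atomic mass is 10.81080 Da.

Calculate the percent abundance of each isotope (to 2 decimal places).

With x = fraction of B-10 (so B-11 is 1 − x):
10.013·x + 11.009·(1 − x) = 10.81080
(10.013 − 11.009)·x = 10.81080 − 11.009
x = -0.19820 / -0.996 = 0.19900 → 19.90% B-10, 80.10% B-11.

B-10: 19.90%, B-11: 80.10%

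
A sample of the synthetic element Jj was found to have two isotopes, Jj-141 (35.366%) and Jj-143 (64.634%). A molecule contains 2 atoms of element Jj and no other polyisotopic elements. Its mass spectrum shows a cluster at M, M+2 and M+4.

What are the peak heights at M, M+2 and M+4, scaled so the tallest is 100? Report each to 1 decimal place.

27.4 : 100.0 : 91.4

Expanding (0.35366 + 0.64634)^2:
P(M) = 0.35366^2 = 0.125075
P(M+2) = 2 × 0.35366^1 × 0.64634^1 = 0.457169
P(M+4) = 0.64634^2 = 0.417755
The M+2 peak is largest (0.457169); scaling to 100 gives 27.4 : 100.0 : 91.4.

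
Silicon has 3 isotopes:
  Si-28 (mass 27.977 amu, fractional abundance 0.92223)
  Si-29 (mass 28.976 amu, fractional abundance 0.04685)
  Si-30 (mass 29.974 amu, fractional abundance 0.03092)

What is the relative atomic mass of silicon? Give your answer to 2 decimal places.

The abundance-weighted mean is 0.92223 × 27.977 + 0.04685 × 28.976 + 0.03092 × 29.974
= 25.8012 + 1.3575 + 0.9268 = 28.0855 amu

28.09 amu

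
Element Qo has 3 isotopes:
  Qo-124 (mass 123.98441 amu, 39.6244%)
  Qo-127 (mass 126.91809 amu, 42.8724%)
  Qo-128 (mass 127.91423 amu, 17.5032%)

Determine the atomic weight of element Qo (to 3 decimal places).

Weight each isotope mass by its fractional abundance: 0.396244 × 123.98441 + 0.428724 × 126.91809 + 0.175032 × 127.91423
= 49.128079 + 54.412831 + 22.389084 = 125.929994 amu

125.930 amu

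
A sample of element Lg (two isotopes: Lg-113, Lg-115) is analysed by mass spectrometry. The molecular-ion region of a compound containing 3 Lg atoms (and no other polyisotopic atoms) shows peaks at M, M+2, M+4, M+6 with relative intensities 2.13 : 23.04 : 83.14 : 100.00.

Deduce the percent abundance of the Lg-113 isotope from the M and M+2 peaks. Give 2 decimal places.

If p is the fraction of Lg that is Lg-113, then I(M+2)/I(M) = [C(3,1)·p^2·(1−p)] / p^3 = 3·(1−p)/p = 23.04/2.13 = 10.8169
(1−p)/p = 10.8169/3 = 3.6056  ⇒  p = 1/(1 + 3.6056) = 0.2171
Lg-113: 21.71%, Lg-115: 78.29%.

21.71%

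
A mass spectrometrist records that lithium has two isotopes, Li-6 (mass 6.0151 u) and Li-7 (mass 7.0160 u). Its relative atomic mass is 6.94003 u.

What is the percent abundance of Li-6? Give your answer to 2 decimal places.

7.59%

Writing the weighted mean with unknown fraction x of Li-6:
6.0151·x + 7.0160·(1 − x) = 6.94003
(6.0151 − 7.0160)·x = 6.94003 − 7.0160
x = -0.07597 / -1.0009 = 0.07590 → 7.59% Li-6, 92.41% Li-7.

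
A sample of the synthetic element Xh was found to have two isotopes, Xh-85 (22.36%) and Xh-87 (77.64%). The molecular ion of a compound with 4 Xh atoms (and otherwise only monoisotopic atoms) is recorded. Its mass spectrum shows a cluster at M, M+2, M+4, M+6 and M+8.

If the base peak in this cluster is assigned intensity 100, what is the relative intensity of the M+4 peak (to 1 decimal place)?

Term probabilities: M 0.0025, M+2 0.0347, M+4 0.1808, M+6 0.4186, M+8 0.3634. Base peak = M+6.
P(M+6) = C(4,3) × 0.2236^1 × 0.7764^3 = 4 × 0.2236 × 0.46801156 = 0.418590 (base)
P(M+4) = C(4,2) × 0.2236^2 × 0.7764^2 = 6 × 0.04999696 × 0.60279696 = 0.180828
Relative intensity = 0.180828 / 0.418590 × 100 = 43.2

43.2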